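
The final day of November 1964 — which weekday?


November 1964 has 30 days
Anchor: Jan 1, 1964. With p = 1964 - 1 = 1963: (p + p//4 - p//100 + p//400) mod 7 = (1963 + 490 - 19 + 4) mod 7 = 2438 mod 7 = 2 -> Wednesday (Mon=0 ... Sun=6)
Days before November (Jan-Oct): 305; November 1 index = (2 + 305) mod 7 = 6 -> Sunday
Last day offset: 30 - 1 = 29 days
Weekday index = (6 + 29) mod 7 = 0

Monday, November 30


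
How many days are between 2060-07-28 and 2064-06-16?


From 2060-07-28 to 2064-06-16
2060-07-28: days before July = 31 + 29 + 31 + 30 + 31 + 30 = 182 (2060 is a leap year); day of year = 182 + 28 = 210
2064-06-16: days before June = 31 + 29 + 31 + 30 + 31 = 152 (2064 is a leap year); day of year = 152 + 16 = 168
Rest of 2060: 366 - 210 = 156
Full years 2061 (365), 2062 (365), 2063 (365): 1095
Total = 156 + 1095 + 168 = 1419

1419 days


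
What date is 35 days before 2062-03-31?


Start: 2062-03-31, subtract 35 days
Back 31 days from March 31 reaches February 28, 2062 -> 4 left
February 2062: 28 - 4 = 24 -> lands on February 24

Result: 2062-02-24


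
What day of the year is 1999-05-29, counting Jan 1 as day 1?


Date: May 29, 1999
Days in months 1 through 4: 120
Plus 29 days in May

Day of year: 149


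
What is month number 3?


Month 3 of 12

March


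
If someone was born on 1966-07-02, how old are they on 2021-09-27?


Birth: 1966-07-02
Reference: 2021-09-27
Year difference: 2021 - 1966 = 55

55 years old


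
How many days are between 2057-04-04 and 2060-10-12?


From 2057-04-04 to 2060-10-12
2057-04-04: days before April = 31 + 28 + 31 = 90 (2057 is not a leap year); day of year = 90 + 4 = 94
2060-10-12: days before October = 31 + 29 + 31 + 30 + 31 + 30 + 31 + 31 + 30 = 274 (2060 is a leap year); day of year = 274 + 12 = 286
Rest of 2057: 365 - 94 = 271
Full years 2058 (365), 2059 (365): 730
Total = 271 + 730 + 286 = 1287

1287 days


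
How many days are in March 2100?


March 2100

31 days


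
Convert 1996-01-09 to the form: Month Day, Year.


ISO 1996-01-09 parses as year=1996, month=01, day=09
Month 1 -> January

January 9, 1996


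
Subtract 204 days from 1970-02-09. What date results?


Start: 1970-02-09, subtract 204 days
Back 9 days from February 9 reaches January 31, 1970 -> 195 left
January 1970 has 31 days -> back to December 31, 1969 -> 164 left
December 1969 has 31 days -> back to November 30, 1969 -> 133 left
November 1969 has 30 days -> back to October 31, 1969 -> 103 left
October 1969 has 31 days -> back to September 30, 1969 -> 72 left
September 1969 has 30 days -> back to August 31, 1969 -> 42 left
August 1969 has 31 days -> back to July 31, 1969 -> 11 left
July 1969: 31 - 11 = 20 -> lands on July 20

Result: 1969-07-20


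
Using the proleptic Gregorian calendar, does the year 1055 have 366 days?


Gregorian leap year rule: divisible by 4, but not by 100, unless also by 400.
1055 is not divisible by 4 -> not a leap year

No


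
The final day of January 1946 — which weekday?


January 1946 has 31 days
Anchor: Jan 1, 1946. With p = 1946 - 1 = 1945: (p + p//4 - p//100 + p//400) mod 7 = (1945 + 486 - 19 + 4) mod 7 = 2416 mod 7 = 1 -> Tuesday (Mon=0 ... Sun=6)
January 1 is the anchor itself -> Tuesday
Last day offset: 31 - 1 = 30 days
Weekday index = (1 + 30) mod 7 = 3

Thursday, January 31


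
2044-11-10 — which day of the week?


Date: November 10, 2044
Anchor: Jan 1, 2044. With p = 2044 - 1 = 2043: (p + p//4 - p//100 + p//400) mod 7 = (2043 + 510 - 20 + 5) mod 7 = 2538 mod 7 = 4 -> Friday (Mon=0 ... Sun=6)
Days before November (Jan-Oct): 305; offset = 305 + 10 - 1 = 314
Weekday index = (4 + 314) mod 7 = 3

Day of the week: Thursday


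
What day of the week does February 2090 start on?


Target: February 1, 2090
Anchor: Jan 1, 2090. With p = 2090 - 1 = 2089: (p + p//4 - p//100 + p//400) mod 7 = (2089 + 522 - 20 + 5) mod 7 = 2596 mod 7 = 6 -> Sunday (Mon=0 ... Sun=6)
Days before February (Jan): 31 days
Weekday index = (6 + 31) mod 7 = 2

Wednesday


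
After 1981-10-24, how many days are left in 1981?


Day of year: 297 of 365
Remaining = 365 - 297

68 days


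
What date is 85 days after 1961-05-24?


Start: 1961-05-24, add 85 days
May 1961 has 31 days: 31 - 24 = 7 days to May 31 -> 78 left
June 1961 has 30 days -> 48 left
July 1961 has 31 days -> 17 left
August 1961: 17 <= 31 -> lands on August 17

Result: 1961-08-17


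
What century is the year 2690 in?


Century = (year - 1) // 100 + 1
= (2690 - 1) // 100 + 1
= 2689 // 100 + 1
= 26 + 1

27th century


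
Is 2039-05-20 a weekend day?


Anchor: Jan 1, 2039. With p = 2039 - 1 = 2038: (p + p//4 - p//100 + p//400) mod 7 = (2038 + 509 - 20 + 5) mod 7 = 2532 mod 7 = 5 -> Saturday (Mon=0 ... Sun=6)
Day of year: 140; offset = 139
Weekday index = (5 + 139) mod 7 = 4 -> Friday
Weekend days: Saturday, Sunday

No


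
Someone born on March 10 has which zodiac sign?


Date: March 10
Conventional tropical zodiac dates: Pisces from February 19 onward; Aries starts March 21
March 10 falls within the Pisces range

Pisces


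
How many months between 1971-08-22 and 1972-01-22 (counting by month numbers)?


From August 1971 to January 1972
1 year * 12 = 12 months, minus 7 months = 5

5 months


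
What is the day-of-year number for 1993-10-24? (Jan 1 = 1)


Date: October 24, 1993
Days in months 1 through 9: 273
Plus 24 days in October

Day of year: 297


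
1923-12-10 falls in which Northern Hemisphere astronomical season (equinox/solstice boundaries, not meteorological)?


Date: December 10
Astronomical Autumn (approx.; exact equinox/solstice day varies by year): September 22 to December 20
December 10 falls within the Autumn window

Autumn


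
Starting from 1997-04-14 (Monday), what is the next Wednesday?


Current: Monday
Target: Wednesday
Days ahead: 2

Next Wednesday: 1997-04-16


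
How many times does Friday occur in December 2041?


December 2041 has 31 days
Anchor: Jan 1, 2041. With p = 2041 - 1 = 2040: (p + p//4 - p//100 + p//400) mod 7 = (2040 + 510 - 20 + 5) mod 7 = 2535 mod 7 = 1 -> Tuesday (Mon=0 ... Sun=6)
Days before December (Jan-Nov): 334; December 1 index = (1 + 334) mod 7 = 6 -> Sunday
First Friday is December 6
Fridays: 6, 13, 20, 27

4 Fridays


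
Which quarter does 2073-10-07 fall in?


Month: October (month 10)
Q1: Jan-Mar, Q2: Apr-Jun, Q3: Jul-Sep, Q4: Oct-Dec

Q4


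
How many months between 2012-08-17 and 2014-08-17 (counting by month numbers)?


From August 2012 to August 2014
2 years * 12 = 24 months = 24

24 months


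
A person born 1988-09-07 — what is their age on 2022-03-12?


Birth: 1988-09-07
Reference: 2022-03-12
Year difference: 2022 - 1988 = 34
Birthday not yet reached in 2022, subtract 1

33 years old


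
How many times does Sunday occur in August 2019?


August 2019 has 31 days
Anchor: Jan 1, 2019. With p = 2019 - 1 = 2018: (p + p//4 - p//100 + p//400) mod 7 = (2018 + 504 - 20 + 5) mod 7 = 2507 mod 7 = 1 -> Tuesday (Mon=0 ... Sun=6)
Days before August (Jan-Jul): 212; August 1 index = (1 + 212) mod 7 = 3 -> Thursday
First Sunday is August 4
Sundays: 4, 11, 18, 25

4 Sundays


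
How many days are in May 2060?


May 2060

31 days


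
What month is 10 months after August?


August is month 8
8 + 10 = 18; wrap: 18 - 12 = 6

June


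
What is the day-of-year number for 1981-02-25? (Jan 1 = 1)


Date: February 25, 1981
Days in months 1 through 1: 31
Plus 25 days in February

Day of year: 56


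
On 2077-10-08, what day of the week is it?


Date: October 8, 2077
Anchor: Jan 1, 2077. With p = 2077 - 1 = 2076: (p + p//4 - p//100 + p//400) mod 7 = (2076 + 519 - 20 + 5) mod 7 = 2580 mod 7 = 4 -> Friday (Mon=0 ... Sun=6)
Days before October (Jan-Sep): 273; offset = 273 + 8 - 1 = 280
Weekday index = (4 + 280) mod 7 = 4

Day of the week: Friday


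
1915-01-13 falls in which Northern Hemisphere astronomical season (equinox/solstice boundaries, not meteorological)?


Date: January 13
Astronomical Winter (approx.; exact equinox/solstice day varies by year): December 21 to March 19
January 13 falls within the Winter window

Winter


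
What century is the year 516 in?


Century = (year - 1) // 100 + 1
= (516 - 1) // 100 + 1
= 515 // 100 + 1
= 5 + 1

6th century


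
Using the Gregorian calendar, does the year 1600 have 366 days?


Gregorian leap year rule: divisible by 4, but not by 100, unless also by 400.
1600 is divisible by 400 -> leap year

Yes


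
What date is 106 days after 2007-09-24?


Start: 2007-09-24, add 106 days
September 2007 has 30 days: 30 - 24 = 6 days to September 30 -> 100 left
October 2007 has 31 days -> 69 left
November 2007 has 30 days -> 39 left
December 2007 has 31 days -> 8 left
January 2008: 8 <= 31 -> lands on January 8

Result: 2008-01-08


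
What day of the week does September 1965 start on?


Target: September 1, 1965
Anchor: Jan 1, 1965. With p = 1965 - 1 = 1964: (p + p//4 - p//100 + p//400) mod 7 = (1964 + 491 - 19 + 4) mod 7 = 2440 mod 7 = 4 -> Friday (Mon=0 ... Sun=6)
Days before September (Jan-Aug): 243 days
Weekday index = (4 + 243) mod 7 = 2

Wednesday


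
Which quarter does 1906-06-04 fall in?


Month: June (month 6)
Q1: Jan-Mar, Q2: Apr-Jun, Q3: Jul-Sep, Q4: Oct-Dec

Q2


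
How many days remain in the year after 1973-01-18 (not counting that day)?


Day of year: 18 of 365
Remaining = 365 - 18

347 days


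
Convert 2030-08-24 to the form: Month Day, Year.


ISO 2030-08-24 parses as year=2030, month=08, day=24
Month 8 -> August

August 24, 2030


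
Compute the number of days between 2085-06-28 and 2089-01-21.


From 2085-06-28 to 2089-01-21
2085-06-28: days before June = 31 + 28 + 31 + 30 + 31 = 151 (2085 is not a leap year); day of year = 151 + 28 = 179
2089-01-21: day of year = 21
Rest of 2085: 365 - 179 = 186
Full years 2086 (365), 2087 (365), 2088 (366): 1096
Total = 186 + 1096 + 21 = 1303

1303 days


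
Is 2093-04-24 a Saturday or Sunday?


Anchor: Jan 1, 2093. With p = 2093 - 1 = 2092: (p + p//4 - p//100 + p//400) mod 7 = (2092 + 523 - 20 + 5) mod 7 = 2600 mod 7 = 3 -> Thursday (Mon=0 ... Sun=6)
Day of year: 114; offset = 113
Weekday index = (3 + 113) mod 7 = 4 -> Friday
Weekend days: Saturday, Sunday

No


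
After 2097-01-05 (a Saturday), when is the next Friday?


Current: Saturday
Target: Friday
Days ahead: 6

Next Friday: 2097-01-11


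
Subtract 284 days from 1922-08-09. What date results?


Start: 1922-08-09, subtract 284 days
Back 9 days from August 9 reaches July 31, 1922 -> 275 left
July 1922 has 31 days -> back to June 30, 1922 -> 244 left
June 1922 has 30 days -> back to May 31, 1922 -> 214 left
May 1922 has 31 days -> back to April 30, 1922 -> 183 left
April 1922 has 30 days -> back to March 31, 1922 -> 153 left
March 1922 has 31 days -> back to February 28, 1922 -> 122 left
February 1922 has 28 days -> back to January 31, 1922 -> 94 left
January 1922 has 31 days -> back to December 31, 1921 -> 63 left
December 1921 has 31 days -> back to November 30, 1921 -> 32 left
November 1921 has 30 days -> back to October 31, 1921 -> 2 left
October 1921: 31 - 2 = 29 -> lands on October 29

Result: 1921-10-29


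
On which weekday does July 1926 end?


July 1926 has 31 days
Anchor: Jan 1, 1926. With p = 1926 - 1 = 1925: (p + p//4 - p//100 + p//400) mod 7 = (1925 + 481 - 19 + 4) mod 7 = 2391 mod 7 = 4 -> Friday (Mon=0 ... Sun=6)
Days before July (Jan-Jun): 181; July 1 index = (4 + 181) mod 7 = 3 -> Thursday
Last day offset: 31 - 1 = 30 days
Weekday index = (3 + 30) mod 7 = 5

Saturday, July 31


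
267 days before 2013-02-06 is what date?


Start: 2013-02-06, subtract 267 days
Back 6 days from February 6 reaches January 31, 2013 -> 261 left
January 2013 has 31 days -> back to December 31, 2012 -> 230 left
December 2012 has 31 days -> back to November 30, 2012 -> 199 left
November 2012 has 30 days -> back to October 31, 2012 -> 169 left
October 2012 has 31 days -> back to September 30, 2012 -> 138 left
September 2012 has 30 days -> back to August 31, 2012 -> 108 left
August 2012 has 31 days -> back to July 31, 2012 -> 77 left
July 2012 has 31 days -> back to June 30, 2012 -> 46 left
June 2012 has 30 days -> back to May 31, 2012 -> 16 left
May 2012: 31 - 16 = 15 -> lands on May 15

Result: 2012-05-15


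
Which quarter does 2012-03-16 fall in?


Month: March (month 3)
Q1: Jan-Mar, Q2: Apr-Jun, Q3: Jul-Sep, Q4: Oct-Dec

Q1


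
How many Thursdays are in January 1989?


January 1989 has 31 days
Anchor: Jan 1, 1989. With p = 1989 - 1 = 1988: (p + p//4 - p//100 + p//400) mod 7 = (1988 + 497 - 19 + 4) mod 7 = 2470 mod 7 = 6 -> Sunday (Mon=0 ... Sun=6)
January 1 is the anchor itself -> Sunday
First Thursday is January 5
Thursdays: 5, 12, 19, 26

4 Thursdays


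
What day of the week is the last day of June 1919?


June 1919 has 30 days
Anchor: Jan 1, 1919. With p = 1919 - 1 = 1918: (p + p//4 - p//100 + p//400) mod 7 = (1918 + 479 - 19 + 4) mod 7 = 2382 mod 7 = 2 -> Wednesday (Mon=0 ... Sun=6)
Days before June (Jan-May): 151; June 1 index = (2 + 151) mod 7 = 6 -> Sunday
Last day offset: 30 - 1 = 29 days
Weekday index = (6 + 29) mod 7 = 0

Monday, June 30


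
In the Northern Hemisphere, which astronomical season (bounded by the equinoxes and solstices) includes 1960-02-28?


Date: February 28
Astronomical Winter (approx.; exact equinox/solstice day varies by year): December 21 to March 19
February 28 falls within the Winter window

Winter


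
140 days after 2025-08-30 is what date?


Start: 2025-08-30, add 140 days
August 2025 has 31 days: 31 - 30 = 1 day to August 31 -> 139 left
September 2025 has 30 days -> 109 left
October 2025 has 31 days -> 78 left
November 2025 has 30 days -> 48 left
December 2025 has 31 days -> 17 left
January 2026: 17 <= 31 -> lands on January 17

Result: 2026-01-17


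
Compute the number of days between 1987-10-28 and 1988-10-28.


From 1987-10-28 to 1988-10-28
1987-10-28: days before October = 31 + 28 + 31 + 30 + 31 + 30 + 31 + 31 + 30 = 273 (1987 is not a leap year); day of year = 273 + 28 = 301
1988-10-28: days before October = 31 + 29 + 31 + 30 + 31 + 30 + 31 + 31 + 30 = 274 (1988 is a leap year); day of year = 274 + 28 = 302
Rest of 1987: 365 - 301 = 64
Total = 64 + 302 = 366

366 days


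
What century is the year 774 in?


Century = (year - 1) // 100 + 1
= (774 - 1) // 100 + 1
= 773 // 100 + 1
= 7 + 1

8th century


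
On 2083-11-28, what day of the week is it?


Date: November 28, 2083
Anchor: Jan 1, 2083. With p = 2083 - 1 = 2082: (p + p//4 - p//100 + p//400) mod 7 = (2082 + 520 - 20 + 5) mod 7 = 2587 mod 7 = 4 -> Friday (Mon=0 ... Sun=6)
Days before November (Jan-Oct): 304; offset = 304 + 28 - 1 = 331
Weekday index = (4 + 331) mod 7 = 6

Day of the week: Sunday


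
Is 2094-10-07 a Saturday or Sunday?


Anchor: Jan 1, 2094. With p = 2094 - 1 = 2093: (p + p//4 - p//100 + p//400) mod 7 = (2093 + 523 - 20 + 5) mod 7 = 2601 mod 7 = 4 -> Friday (Mon=0 ... Sun=6)
Day of year: 280; offset = 279
Weekday index = (4 + 279) mod 7 = 3 -> Thursday
Weekend days: Saturday, Sunday

No


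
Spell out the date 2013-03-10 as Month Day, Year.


ISO 2013-03-10 parses as year=2013, month=03, day=10
Month 3 -> March

March 10, 2013


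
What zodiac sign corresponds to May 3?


Date: May 3
Conventional tropical zodiac dates: Taurus from April 20 onward; Gemini starts May 21
May 3 falls within the Taurus range

Taurus


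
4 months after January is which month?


January is month 1
1 + 4 = 5

May


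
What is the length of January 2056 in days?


January 2056

31 days


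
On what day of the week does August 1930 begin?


Target: August 1, 1930
Anchor: Jan 1, 1930. With p = 1930 - 1 = 1929: (p + p//4 - p//100 + p//400) mod 7 = (1929 + 482 - 19 + 4) mod 7 = 2396 mod 7 = 2 -> Wednesday (Mon=0 ... Sun=6)
Days before August (Jan-Jul): 212 days
Weekday index = (2 + 212) mod 7 = 4

Friday


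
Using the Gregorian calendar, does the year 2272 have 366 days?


Gregorian leap year rule: divisible by 4, but not by 100, unless also by 400.
2272 is divisible by 4 but not 100 -> leap year

Yes


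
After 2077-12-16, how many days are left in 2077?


Day of year: 350 of 365
Remaining = 365 - 350

15 days


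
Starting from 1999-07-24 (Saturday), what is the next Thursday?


Current: Saturday
Target: Thursday
Days ahead: 5

Next Thursday: 1999-07-29


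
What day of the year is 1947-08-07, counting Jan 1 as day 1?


Date: August 7, 1947
Days in months 1 through 7: 212
Plus 7 days in August

Day of year: 219


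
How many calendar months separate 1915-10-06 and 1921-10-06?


From October 1915 to October 1921
6 years * 12 = 72 months = 72

72 months


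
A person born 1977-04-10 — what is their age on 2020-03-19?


Birth: 1977-04-10
Reference: 2020-03-19
Year difference: 2020 - 1977 = 43
Birthday not yet reached in 2020, subtract 1

42 years old


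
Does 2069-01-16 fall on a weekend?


Anchor: Jan 1, 2069. With p = 2069 - 1 = 2068: (p + p//4 - p//100 + p//400) mod 7 = (2068 + 517 - 20 + 5) mod 7 = 2570 mod 7 = 1 -> Tuesday (Mon=0 ... Sun=6)
Day of year: 16; offset = 15
Weekday index = (1 + 15) mod 7 = 2 -> Wednesday
Weekend days: Saturday, Sunday

No


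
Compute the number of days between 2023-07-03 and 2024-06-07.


From 2023-07-03 to 2024-06-07
2023-07-03: days before July = 31 + 28 + 31 + 30 + 31 + 30 = 181 (2023 is not a leap year); day of year = 181 + 3 = 184
2024-06-07: days before June = 31 + 29 + 31 + 30 + 31 = 152 (2024 is a leap year); day of year = 152 + 7 = 159
Rest of 2023: 365 - 184 = 181
Total = 181 + 159 = 340

340 days


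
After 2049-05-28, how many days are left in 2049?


Day of year: 148 of 365
Remaining = 365 - 148

217 days


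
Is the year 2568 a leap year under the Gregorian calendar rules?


Gregorian leap year rule: divisible by 4, but not by 100, unless also by 400.
2568 is divisible by 4 but not 100 -> leap year

Yes


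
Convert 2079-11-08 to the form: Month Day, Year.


ISO 2079-11-08 parses as year=2079, month=11, day=08
Month 11 -> November

November 8, 2079


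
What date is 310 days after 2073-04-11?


Start: 2073-04-11, add 310 days
April 2073 has 30 days: 30 - 11 = 19 days to April 30 -> 291 left
May 2073 has 31 days -> 260 left
June 2073 has 30 days -> 230 left
July 2073 has 31 days -> 199 left
August 2073 has 31 days -> 168 left
September 2073 has 30 days -> 138 left
October 2073 has 31 days -> 107 left
November 2073 has 30 days -> 77 left
December 2073 has 31 days -> 46 left
January 2074 has 31 days -> 15 left
February 2074: 15 <= 28 -> lands on February 15

Result: 2074-02-15


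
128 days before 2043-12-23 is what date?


Start: 2043-12-23, subtract 128 days
Back 23 days from December 23 reaches November 30, 2043 -> 105 left
November 2043 has 30 days -> back to October 31, 2043 -> 75 left
October 2043 has 31 days -> back to September 30, 2043 -> 44 left
September 2043 has 30 days -> back to August 31, 2043 -> 14 left
August 2043: 31 - 14 = 17 -> lands on August 17

Result: 2043-08-17


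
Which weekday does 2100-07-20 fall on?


Date: July 20, 2100
Anchor: Jan 1, 2100. With p = 2100 - 1 = 2099: (p + p//4 - p//100 + p//400) mod 7 = (2099 + 524 - 20 + 5) mod 7 = 2608 mod 7 = 4 -> Friday (Mon=0 ... Sun=6)
Days before July (Jan-Jun): 181; offset = 181 + 20 - 1 = 200
Weekday index = (4 + 200) mod 7 = 1

Day of the week: Tuesday


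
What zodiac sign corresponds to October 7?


Date: October 7
Conventional tropical zodiac dates: Libra from September 23 onward; Scorpio starts October 23
October 7 falls within the Libra range

Libra


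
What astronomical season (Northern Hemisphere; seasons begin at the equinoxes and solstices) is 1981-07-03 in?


Date: July 3
Astronomical Summer (approx.; exact equinox/solstice day varies by year): June 21 to September 21
July 3 falls within the Summer window

Summer


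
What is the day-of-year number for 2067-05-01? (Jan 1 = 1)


Date: May 1, 2067
Days in months 1 through 4: 120
Plus 1 days in May

Day of year: 121


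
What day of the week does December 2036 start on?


Target: December 1, 2036
Anchor: Jan 1, 2036. With p = 2036 - 1 = 2035: (p + p//4 - p//100 + p//400) mod 7 = (2035 + 508 - 20 + 5) mod 7 = 2528 mod 7 = 1 -> Tuesday (Mon=0 ... Sun=6)
Days before December (Jan-Nov): 335 days
Weekday index = (1 + 335) mod 7 = 0

Monday


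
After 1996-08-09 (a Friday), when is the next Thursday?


Current: Friday
Target: Thursday
Days ahead: 6

Next Thursday: 1996-08-15


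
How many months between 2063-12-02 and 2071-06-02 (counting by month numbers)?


From December 2063 to June 2071
8 years * 12 = 96 months, minus 6 months = 90

90 months


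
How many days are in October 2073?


October 2073

31 days


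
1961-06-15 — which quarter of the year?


Month: June (month 6)
Q1: Jan-Mar, Q2: Apr-Jun, Q3: Jul-Sep, Q4: Oct-Dec

Q2


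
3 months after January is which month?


January is month 1
1 + 3 = 4

April


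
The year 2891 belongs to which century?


Century = (year - 1) // 100 + 1
= (2891 - 1) // 100 + 1
= 2890 // 100 + 1
= 28 + 1

29th century


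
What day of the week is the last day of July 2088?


July 2088 has 31 days
Anchor: Jan 1, 2088. With p = 2088 - 1 = 2087: (p + p//4 - p//100 + p//400) mod 7 = (2087 + 521 - 20 + 5) mod 7 = 2593 mod 7 = 3 -> Thursday (Mon=0 ... Sun=6)
Days before July (Jan-Jun): 182; July 1 index = (3 + 182) mod 7 = 3 -> Thursday
Last day offset: 31 - 1 = 30 days
Weekday index = (3 + 30) mod 7 = 5

Saturday, July 31


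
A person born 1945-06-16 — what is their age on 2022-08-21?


Birth: 1945-06-16
Reference: 2022-08-21
Year difference: 2022 - 1945 = 77

77 years old


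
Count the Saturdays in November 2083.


November 2083 has 30 days
Anchor: Jan 1, 2083. With p = 2083 - 1 = 2082: (p + p//4 - p//100 + p//400) mod 7 = (2082 + 520 - 20 + 5) mod 7 = 2587 mod 7 = 4 -> Friday (Mon=0 ... Sun=6)
Days before November (Jan-Oct): 304; November 1 index = (4 + 304) mod 7 = 0 -> Monday
First Saturday is November 6
Saturdays: 6, 13, 20, 27

4 Saturdays


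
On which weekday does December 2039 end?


December 2039 has 31 days
Anchor: Jan 1, 2039. With p = 2039 - 1 = 2038: (p + p//4 - p//100 + p//400) mod 7 = (2038 + 509 - 20 + 5) mod 7 = 2532 mod 7 = 5 -> Saturday (Mon=0 ... Sun=6)
Days before December (Jan-Nov): 334; December 1 index = (5 + 334) mod 7 = 3 -> Thursday
Last day offset: 31 - 1 = 30 days
Weekday index = (3 + 30) mod 7 = 5

Saturday, December 31


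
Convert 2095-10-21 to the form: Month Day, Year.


ISO 2095-10-21 parses as year=2095, month=10, day=21
Month 10 -> October

October 21, 2095


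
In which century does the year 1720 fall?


Century = (year - 1) // 100 + 1
= (1720 - 1) // 100 + 1
= 1719 // 100 + 1
= 17 + 1

18th century


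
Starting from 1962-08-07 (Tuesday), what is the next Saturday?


Current: Tuesday
Target: Saturday
Days ahead: 4

Next Saturday: 1962-08-11


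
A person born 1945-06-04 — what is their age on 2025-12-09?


Birth: 1945-06-04
Reference: 2025-12-09
Year difference: 2025 - 1945 = 80

80 years old


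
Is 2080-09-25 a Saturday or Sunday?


Anchor: Jan 1, 2080. With p = 2080 - 1 = 2079: (p + p//4 - p//100 + p//400) mod 7 = (2079 + 519 - 20 + 5) mod 7 = 2583 mod 7 = 0 -> Monday (Mon=0 ... Sun=6)
Day of year: 269; offset = 268
Weekday index = (0 + 268) mod 7 = 2 -> Wednesday
Weekend days: Saturday, Sunday

No


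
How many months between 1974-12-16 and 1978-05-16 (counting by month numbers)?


From December 1974 to May 1978
4 years * 12 = 48 months, minus 7 months = 41

41 months


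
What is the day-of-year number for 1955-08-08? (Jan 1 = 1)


Date: August 8, 1955
Days in months 1 through 7: 212
Plus 8 days in August

Day of year: 220


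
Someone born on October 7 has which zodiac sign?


Date: October 7
Conventional tropical zodiac dates: Libra from September 23 onward; Scorpio starts October 23
October 7 falls within the Libra range

Libra


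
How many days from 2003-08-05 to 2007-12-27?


From 2003-08-05 to 2007-12-27
2003-08-05: days before August = 31 + 28 + 31 + 30 + 31 + 30 + 31 = 212 (2003 is not a leap year); day of year = 212 + 5 = 217
2007-12-27: days before December = 31 + 28 + 31 + 30 + 31 + 30 + 31 + 31 + 30 + 31 + 30 = 334 (2007 is not a leap year); day of year = 334 + 27 = 361
Rest of 2003: 365 - 217 = 148
Full years 2004 (366), 2005 (365), 2006 (365): 1096
Total = 148 + 1096 + 361 = 1605

1605 days


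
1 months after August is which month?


August is month 8
8 + 1 = 9

September


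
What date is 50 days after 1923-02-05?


Start: 1923-02-05, add 50 days
February 1923 has 28 days: 28 - 5 = 23 days to February 28 -> 27 left
March 1923: 27 <= 31 -> lands on March 27

Result: 1923-03-27


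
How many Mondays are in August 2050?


August 2050 has 31 days
Anchor: Jan 1, 2050. With p = 2050 - 1 = 2049: (p + p//4 - p//100 + p//400) mod 7 = (2049 + 512 - 20 + 5) mod 7 = 2546 mod 7 = 5 -> Saturday (Mon=0 ... Sun=6)
Days before August (Jan-Jul): 212; August 1 index = (5 + 212) mod 7 = 0 -> Monday
First Monday is August 1
Mondays: 1, 8, 15, 22, 29

5 Mondays


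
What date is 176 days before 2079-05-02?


Start: 2079-05-02, subtract 176 days
Back 2 days from May 2 reaches April 30, 2079 -> 174 left
April 2079 has 30 days -> back to March 31, 2079 -> 144 left
March 2079 has 31 days -> back to February 28, 2079 -> 113 left
February 2079 has 28 days -> back to January 31, 2079 -> 85 left
January 2079 has 31 days -> back to December 31, 2078 -> 54 left
December 2078 has 31 days -> back to November 30, 2078 -> 23 left
November 2078: 30 - 23 = 7 -> lands on November 7

Result: 2078-11-07


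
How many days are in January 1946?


January 1946

31 days


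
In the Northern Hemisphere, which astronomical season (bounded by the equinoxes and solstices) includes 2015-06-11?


Date: June 11
Astronomical Spring (approx.; exact equinox/solstice day varies by year): March 20 to June 20
June 11 falls within the Spring window

Spring


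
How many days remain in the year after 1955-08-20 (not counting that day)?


Day of year: 232 of 365
Remaining = 365 - 232

133 days


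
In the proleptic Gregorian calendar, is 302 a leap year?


Gregorian leap year rule: divisible by 4, but not by 100, unless also by 400.
302 is not divisible by 4 -> not a leap year

No


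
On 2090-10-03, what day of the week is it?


Date: October 3, 2090
Anchor: Jan 1, 2090. With p = 2090 - 1 = 2089: (p + p//4 - p//100 + p//400) mod 7 = (2089 + 522 - 20 + 5) mod 7 = 2596 mod 7 = 6 -> Sunday (Mon=0 ... Sun=6)
Days before October (Jan-Sep): 273; offset = 273 + 3 - 1 = 275
Weekday index = (6 + 275) mod 7 = 1

Day of the week: Tuesday


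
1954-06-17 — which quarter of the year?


Month: June (month 6)
Q1: Jan-Mar, Q2: Apr-Jun, Q3: Jul-Sep, Q4: Oct-Dec

Q2


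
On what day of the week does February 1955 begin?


Target: February 1, 1955
Anchor: Jan 1, 1955. With p = 1955 - 1 = 1954: (p + p//4 - p//100 + p//400) mod 7 = (1954 + 488 - 19 + 4) mod 7 = 2427 mod 7 = 5 -> Saturday (Mon=0 ... Sun=6)
Days before February (Jan): 31 days
Weekday index = (5 + 31) mod 7 = 1

Tuesday


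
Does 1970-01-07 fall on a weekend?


Anchor: Jan 1, 1970. With p = 1970 - 1 = 1969: (p + p//4 - p//100 + p//400) mod 7 = (1969 + 492 - 19 + 4) mod 7 = 2446 mod 7 = 3 -> Thursday (Mon=0 ... Sun=6)
Day of year: 7; offset = 6
Weekday index = (3 + 6) mod 7 = 2 -> Wednesday
Weekend days: Saturday, Sunday

No


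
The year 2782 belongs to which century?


Century = (year - 1) // 100 + 1
= (2782 - 1) // 100 + 1
= 2781 // 100 + 1
= 27 + 1

28th century


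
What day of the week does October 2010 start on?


Target: October 1, 2010
Anchor: Jan 1, 2010. With p = 2010 - 1 = 2009: (p + p//4 - p//100 + p//400) mod 7 = (2009 + 502 - 20 + 5) mod 7 = 2496 mod 7 = 4 -> Friday (Mon=0 ... Sun=6)
Days before October (Jan-Sep): 273 days
Weekday index = (4 + 273) mod 7 = 4

Friday


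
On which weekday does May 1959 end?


May 1959 has 31 days
Anchor: Jan 1, 1959. With p = 1959 - 1 = 1958: (p + p//4 - p//100 + p//400) mod 7 = (1958 + 489 - 19 + 4) mod 7 = 2432 mod 7 = 3 -> Thursday (Mon=0 ... Sun=6)
Days before May (Jan-Apr): 120; May 1 index = (3 + 120) mod 7 = 4 -> Friday
Last day offset: 31 - 1 = 30 days
Weekday index = (4 + 30) mod 7 = 6

Sunday, May 31


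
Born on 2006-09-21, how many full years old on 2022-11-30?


Birth: 2006-09-21
Reference: 2022-11-30
Year difference: 2022 - 2006 = 16

16 years old


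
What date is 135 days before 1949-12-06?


Start: 1949-12-06, subtract 135 days
Back 6 days from December 6 reaches November 30, 1949 -> 129 left
November 1949 has 30 days -> back to October 31, 1949 -> 99 left
October 1949 has 31 days -> back to September 30, 1949 -> 68 left
September 1949 has 30 days -> back to August 31, 1949 -> 38 left
August 1949 has 31 days -> back to July 31, 1949 -> 7 left
July 1949: 31 - 7 = 24 -> lands on July 24

Result: 1949-07-24


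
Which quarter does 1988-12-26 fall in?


Month: December (month 12)
Q1: Jan-Mar, Q2: Apr-Jun, Q3: Jul-Sep, Q4: Oct-Dec

Q4


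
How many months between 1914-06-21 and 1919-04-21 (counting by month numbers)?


From June 1914 to April 1919
5 years * 12 = 60 months, minus 2 months = 58

58 months


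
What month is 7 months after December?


December is month 12
12 + 7 = 19; wrap: 19 - 12 = 7

July


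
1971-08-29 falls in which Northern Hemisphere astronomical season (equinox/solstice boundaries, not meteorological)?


Date: August 29
Astronomical Summer (approx.; exact equinox/solstice day varies by year): June 21 to September 21
August 29 falls within the Summer window

Summer


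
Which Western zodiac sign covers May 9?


Date: May 9
Conventional tropical zodiac dates: Taurus from April 20 onward; Gemini starts May 21
May 9 falls within the Taurus range

Taurus


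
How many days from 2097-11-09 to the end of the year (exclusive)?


Day of year: 313 of 365
Remaining = 365 - 313

52 days


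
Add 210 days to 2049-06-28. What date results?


Start: 2049-06-28, add 210 days
June 2049 has 30 days: 30 - 28 = 2 days to June 30 -> 208 left
July 2049 has 31 days -> 177 left
August 2049 has 31 days -> 146 left
September 2049 has 30 days -> 116 left
October 2049 has 31 days -> 85 left
November 2049 has 30 days -> 55 left
December 2049 has 31 days -> 24 left
January 2050: 24 <= 31 -> lands on January 24

Result: 2050-01-24


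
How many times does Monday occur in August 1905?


August 1905 has 31 days
Anchor: Jan 1, 1905. With p = 1905 - 1 = 1904: (p + p//4 - p//100 + p//400) mod 7 = (1904 + 476 - 19 + 4) mod 7 = 2365 mod 7 = 6 -> Sunday (Mon=0 ... Sun=6)
Days before August (Jan-Jul): 212; August 1 index = (6 + 212) mod 7 = 1 -> Tuesday
First Monday is August 7
Mondays: 7, 14, 21, 28

4 Mondays


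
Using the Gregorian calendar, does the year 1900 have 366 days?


Gregorian leap year rule: divisible by 4, but not by 100, unless also by 400.
1900 is divisible by 100 but not 400 -> not a leap year

No


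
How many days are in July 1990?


July 1990

31 days


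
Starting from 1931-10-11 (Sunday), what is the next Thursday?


Current: Sunday
Target: Thursday
Days ahead: 4

Next Thursday: 1931-10-15


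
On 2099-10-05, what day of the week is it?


Date: October 5, 2099
Anchor: Jan 1, 2099. With p = 2099 - 1 = 2098: (p + p//4 - p//100 + p//400) mod 7 = (2098 + 524 - 20 + 5) mod 7 = 2607 mod 7 = 3 -> Thursday (Mon=0 ... Sun=6)
Days before October (Jan-Sep): 273; offset = 273 + 5 - 1 = 277
Weekday index = (3 + 277) mod 7 = 0

Day of the week: Monday


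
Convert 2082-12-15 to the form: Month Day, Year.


ISO 2082-12-15 parses as year=2082, month=12, day=15
Month 12 -> December

December 15, 2082


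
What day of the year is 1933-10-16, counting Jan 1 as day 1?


Date: October 16, 1933
Days in months 1 through 9: 273
Plus 16 days in October

Day of year: 289


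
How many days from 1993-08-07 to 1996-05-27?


From 1993-08-07 to 1996-05-27
1993-08-07: days before August = 31 + 28 + 31 + 30 + 31 + 30 + 31 = 212 (1993 is not a leap year); day of year = 212 + 7 = 219
1996-05-27: days before May = 31 + 29 + 31 + 30 = 121 (1996 is a leap year); day of year = 121 + 27 = 148
Rest of 1993: 365 - 219 = 146
Full years 1994 (365), 1995 (365): 730
Total = 146 + 730 + 148 = 1024

1024 days


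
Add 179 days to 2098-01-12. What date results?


Start: 2098-01-12, add 179 days
January 2098 has 31 days: 31 - 12 = 19 days to January 31 -> 160 left
February 2098 has 28 days -> 132 left
March 2098 has 31 days -> 101 left
April 2098 has 30 days -> 71 left
May 2098 has 31 days -> 40 left
June 2098 has 30 days -> 10 left
July 2098: 10 <= 31 -> lands on July 10

Result: 2098-07-10


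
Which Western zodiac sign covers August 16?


Date: August 16
Conventional tropical zodiac dates: Leo from July 23 onward; Virgo starts August 23
August 16 falls within the Leo range

Leo


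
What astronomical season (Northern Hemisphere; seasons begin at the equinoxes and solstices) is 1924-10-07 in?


Date: October 7
Astronomical Autumn (approx.; exact equinox/solstice day varies by year): September 22 to December 20
October 7 falls within the Autumn window

Autumn


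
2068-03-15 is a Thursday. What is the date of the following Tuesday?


Current: Thursday
Target: Tuesday
Days ahead: 5

Next Tuesday: 2068-03-20


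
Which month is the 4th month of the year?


Month 4 of 12

April


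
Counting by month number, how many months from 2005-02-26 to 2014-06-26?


From February 2005 to June 2014
9 years * 12 = 108 months, plus 4 months = 112

112 months


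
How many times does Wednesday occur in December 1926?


December 1926 has 31 days
Anchor: Jan 1, 1926. With p = 1926 - 1 = 1925: (p + p//4 - p//100 + p//400) mod 7 = (1925 + 481 - 19 + 4) mod 7 = 2391 mod 7 = 4 -> Friday (Mon=0 ... Sun=6)
Days before December (Jan-Nov): 334; December 1 index = (4 + 334) mod 7 = 2 -> Wednesday
First Wednesday is December 1
Wednesdays: 1, 8, 15, 22, 29

5 Wednesdays


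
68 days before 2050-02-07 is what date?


Start: 2050-02-07, subtract 68 days
Back 7 days from February 7 reaches January 31, 2050 -> 61 left
January 2050 has 31 days -> back to December 31, 2049 -> 30 left
December 2049: 31 - 30 = 1 -> lands on December 1

Result: 2049-12-01


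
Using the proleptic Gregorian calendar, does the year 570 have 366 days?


Gregorian leap year rule: divisible by 4, but not by 100, unless also by 400.
570 is not divisible by 4 -> not a leap year

No


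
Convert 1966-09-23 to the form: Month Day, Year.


ISO 1966-09-23 parses as year=1966, month=09, day=23
Month 9 -> September

September 23, 1966


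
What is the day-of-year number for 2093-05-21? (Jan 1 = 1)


Date: May 21, 2093
Days in months 1 through 4: 120
Plus 21 days in May

Day of year: 141


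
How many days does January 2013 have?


January 2013

31 days


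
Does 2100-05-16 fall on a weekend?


Anchor: Jan 1, 2100. With p = 2100 - 1 = 2099: (p + p//4 - p//100 + p//400) mod 7 = (2099 + 524 - 20 + 5) mod 7 = 2608 mod 7 = 4 -> Friday (Mon=0 ... Sun=6)
Day of year: 136; offset = 135
Weekday index = (4 + 135) mod 7 = 6 -> Sunday
Weekend days: Saturday, Sunday

Yes


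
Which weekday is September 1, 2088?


Target: September 1, 2088
Anchor: Jan 1, 2088. With p = 2088 - 1 = 2087: (p + p//4 - p//100 + p//400) mod 7 = (2087 + 521 - 20 + 5) mod 7 = 2593 mod 7 = 3 -> Thursday (Mon=0 ... Sun=6)
Days before September (Jan-Aug): 244 days
Weekday index = (3 + 244) mod 7 = 2

Wednesday


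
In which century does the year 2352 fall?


Century = (year - 1) // 100 + 1
= (2352 - 1) // 100 + 1
= 2351 // 100 + 1
= 23 + 1

24th century


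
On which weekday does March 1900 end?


March 1900 has 31 days
Anchor: Jan 1, 1900. With p = 1900 - 1 = 1899: (p + p//4 - p//100 + p//400) mod 7 = (1899 + 474 - 18 + 4) mod 7 = 2359 mod 7 = 0 -> Monday (Mon=0 ... Sun=6)
Days before March (Jan-Feb): 59; March 1 index = (0 + 59) mod 7 = 3 -> Thursday
Last day offset: 31 - 1 = 30 days
Weekday index = (3 + 30) mod 7 = 5

Saturday, March 31


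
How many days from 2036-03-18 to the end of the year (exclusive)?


Day of year: 78 of 366
Remaining = 366 - 78

288 days


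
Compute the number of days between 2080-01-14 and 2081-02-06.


From 2080-01-14 to 2081-02-06
2080-01-14: day of year = 14
2081-02-06: days before February = 31; day of year = 31 + 6 = 37
Rest of 2080: 366 - 14 = 352
Total = 352 + 37 = 389

389 days


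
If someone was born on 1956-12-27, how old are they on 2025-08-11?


Birth: 1956-12-27
Reference: 2025-08-11
Year difference: 2025 - 1956 = 69
Birthday not yet reached in 2025, subtract 1

68 years old


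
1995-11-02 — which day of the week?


Date: November 2, 1995
Anchor: Jan 1, 1995. With p = 1995 - 1 = 1994: (p + p//4 - p//100 + p//400) mod 7 = (1994 + 498 - 19 + 4) mod 7 = 2477 mod 7 = 6 -> Sunday (Mon=0 ... Sun=6)
Days before November (Jan-Oct): 304; offset = 304 + 2 - 1 = 305
Weekday index = (6 + 305) mod 7 = 3

Day of the week: Thursday


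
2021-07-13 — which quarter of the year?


Month: July (month 7)
Q1: Jan-Mar, Q2: Apr-Jun, Q3: Jul-Sep, Q4: Oct-Dec

Q3


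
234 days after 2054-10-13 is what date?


Start: 2054-10-13, add 234 days
October 2054 has 31 days: 31 - 13 = 18 days to October 31 -> 216 left
November 2054 has 30 days -> 186 left
December 2054 has 31 days -> 155 left
January 2055 has 31 days -> 124 left
February 2055 has 28 days -> 96 left
March 2055 has 31 days -> 65 left
April 2055 has 30 days -> 35 left
May 2055 has 31 days -> 4 left
June 2055: 4 <= 30 -> lands on June 4

Result: 2055-06-04


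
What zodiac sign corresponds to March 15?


Date: March 15
Conventional tropical zodiac dates: Pisces from February 19 onward; Aries starts March 21
March 15 falls within the Pisces range

Pisces


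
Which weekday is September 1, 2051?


Target: September 1, 2051
Anchor: Jan 1, 2051. With p = 2051 - 1 = 2050: (p + p//4 - p//100 + p//400) mod 7 = (2050 + 512 - 20 + 5) mod 7 = 2547 mod 7 = 6 -> Sunday (Mon=0 ... Sun=6)
Days before September (Jan-Aug): 243 days
Weekday index = (6 + 243) mod 7 = 4

Friday


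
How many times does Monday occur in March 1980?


March 1980 has 31 days
Anchor: Jan 1, 1980. With p = 1980 - 1 = 1979: (p + p//4 - p//100 + p//400) mod 7 = (1979 + 494 - 19 + 4) mod 7 = 2458 mod 7 = 1 -> Tuesday (Mon=0 ... Sun=6)
Days before March (Jan-Feb): 60; March 1 index = (1 + 60) mod 7 = 5 -> Saturday
First Monday is March 3
Mondays: 3, 10, 17, 24, 31

5 Mondays


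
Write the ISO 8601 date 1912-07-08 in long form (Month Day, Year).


ISO 1912-07-08 parses as year=1912, month=07, day=08
Month 7 -> July

July 8, 1912


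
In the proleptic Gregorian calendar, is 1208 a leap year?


Gregorian leap year rule: divisible by 4, but not by 100, unless also by 400.
1208 is divisible by 4 but not 100 -> leap year

Yes


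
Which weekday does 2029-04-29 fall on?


Date: April 29, 2029
Anchor: Jan 1, 2029. With p = 2029 - 1 = 2028: (p + p//4 - p//100 + p//400) mod 7 = (2028 + 507 - 20 + 5) mod 7 = 2520 mod 7 = 0 -> Monday (Mon=0 ... Sun=6)
Days before April (Jan-Mar): 90; offset = 90 + 29 - 1 = 118
Weekday index = (0 + 118) mod 7 = 6

Day of the week: Sunday


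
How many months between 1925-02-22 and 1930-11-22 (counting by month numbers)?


From February 1925 to November 1930
5 years * 12 = 60 months, plus 9 months = 69

69 months


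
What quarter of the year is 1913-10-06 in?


Month: October (month 10)
Q1: Jan-Mar, Q2: Apr-Jun, Q3: Jul-Sep, Q4: Oct-Dec

Q4
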